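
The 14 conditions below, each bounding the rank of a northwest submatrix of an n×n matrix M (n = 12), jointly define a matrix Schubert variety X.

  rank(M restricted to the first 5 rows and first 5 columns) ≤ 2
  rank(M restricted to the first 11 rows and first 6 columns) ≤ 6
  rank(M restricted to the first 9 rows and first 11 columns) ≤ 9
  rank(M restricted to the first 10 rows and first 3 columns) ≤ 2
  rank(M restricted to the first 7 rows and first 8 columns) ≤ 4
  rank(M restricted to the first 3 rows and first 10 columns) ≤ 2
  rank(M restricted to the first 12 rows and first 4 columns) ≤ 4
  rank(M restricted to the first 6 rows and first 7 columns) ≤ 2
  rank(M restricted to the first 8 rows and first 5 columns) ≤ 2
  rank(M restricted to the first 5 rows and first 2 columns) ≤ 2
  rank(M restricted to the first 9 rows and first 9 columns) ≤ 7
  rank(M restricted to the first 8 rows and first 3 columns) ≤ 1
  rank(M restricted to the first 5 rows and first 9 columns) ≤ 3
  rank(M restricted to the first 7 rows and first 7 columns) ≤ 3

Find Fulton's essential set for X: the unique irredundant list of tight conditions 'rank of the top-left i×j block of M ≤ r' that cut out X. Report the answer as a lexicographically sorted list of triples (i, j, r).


The tightest implied rank at each (i,j), from the 14 conditions:

  R[1]: 1 1 1 1 1 1 1 1 1 1 1 1
  R[2]: 1 1 1 2 2 2 2 2 2 2 2 2
  R[3]: 1 1 1 2 2 2 2 2 2 2 3 3
  R[4]: 1 1 1 2 2 2 2 3 3 3 4 4
  R[5]: 1 1 1 2 2 2 2 3 3 4 5 5
  R[6]: 1 1 1 2 2 2 2 3 4 5 6 6
  R[7]: 1 1 1 2 2 3 3 4 5 6 7 7
  R[8]: 1 1 1 2 2 3 4 5 6 7 8 8
  R[9]: 1 2 2 3 3 4 5 6 7 8 9 9
  R[10]: 1 2 2 3 4 5 6 7 8 9 10 10
  R[11]: 1 2 3 4 5 6 7 8 9 10 11 11
  R[12]: 1 2 3 4 5 6 7 8 9 10 11 12

the unique w with this rank table is (1, 4, 11, 8, 10, 9, 6, 7, 2, 5, 3, 12).

6 SE-corners of the 33-cell Rothe diagram give Ess(w):

[(3, 10, 2), (5, 9, 3), (6, 7, 2), (8, 3, 1), (8, 5, 2), (10, 3, 2)]


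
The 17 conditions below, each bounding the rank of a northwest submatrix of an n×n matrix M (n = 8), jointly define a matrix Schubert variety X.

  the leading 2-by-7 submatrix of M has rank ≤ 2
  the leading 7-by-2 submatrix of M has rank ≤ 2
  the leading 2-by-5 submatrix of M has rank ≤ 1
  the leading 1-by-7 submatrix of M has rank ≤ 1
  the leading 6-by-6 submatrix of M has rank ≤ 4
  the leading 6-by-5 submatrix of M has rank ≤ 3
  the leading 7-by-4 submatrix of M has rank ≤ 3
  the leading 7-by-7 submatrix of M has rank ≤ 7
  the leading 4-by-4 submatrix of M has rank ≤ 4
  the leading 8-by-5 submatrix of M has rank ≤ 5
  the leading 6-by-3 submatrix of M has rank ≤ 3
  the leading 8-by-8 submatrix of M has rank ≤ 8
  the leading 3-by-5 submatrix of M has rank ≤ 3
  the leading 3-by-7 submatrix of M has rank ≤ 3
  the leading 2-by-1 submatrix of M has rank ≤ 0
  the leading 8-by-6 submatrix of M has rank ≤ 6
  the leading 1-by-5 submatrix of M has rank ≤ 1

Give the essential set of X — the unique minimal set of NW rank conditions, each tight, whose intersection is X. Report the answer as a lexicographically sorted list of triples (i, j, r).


Recovering R(i,j) via the rank-extension bound from the 17 conditions:

  0  1  1  1  1  1  1  1
  0  1  1  1  1  2  2  2
  1  2  2  2  2  3  3  3
  1  2  3  3  3  4  4  4
  1  2  3  3  3  4  5  5
  1  2  3  3  3  4  5  6
  1  2  3  3  4  5  6  7
  1  2  3  4  5  6  7  8

the unique w with this rank table is (2, 6, 1, 3, 7, 8, 5, 4).

Rothe diagram D(w) (10 cells), 4 SE-corners (essential conditions):

[(2, 1, 0), (2, 5, 1), (6, 5, 3), (7, 4, 3)]


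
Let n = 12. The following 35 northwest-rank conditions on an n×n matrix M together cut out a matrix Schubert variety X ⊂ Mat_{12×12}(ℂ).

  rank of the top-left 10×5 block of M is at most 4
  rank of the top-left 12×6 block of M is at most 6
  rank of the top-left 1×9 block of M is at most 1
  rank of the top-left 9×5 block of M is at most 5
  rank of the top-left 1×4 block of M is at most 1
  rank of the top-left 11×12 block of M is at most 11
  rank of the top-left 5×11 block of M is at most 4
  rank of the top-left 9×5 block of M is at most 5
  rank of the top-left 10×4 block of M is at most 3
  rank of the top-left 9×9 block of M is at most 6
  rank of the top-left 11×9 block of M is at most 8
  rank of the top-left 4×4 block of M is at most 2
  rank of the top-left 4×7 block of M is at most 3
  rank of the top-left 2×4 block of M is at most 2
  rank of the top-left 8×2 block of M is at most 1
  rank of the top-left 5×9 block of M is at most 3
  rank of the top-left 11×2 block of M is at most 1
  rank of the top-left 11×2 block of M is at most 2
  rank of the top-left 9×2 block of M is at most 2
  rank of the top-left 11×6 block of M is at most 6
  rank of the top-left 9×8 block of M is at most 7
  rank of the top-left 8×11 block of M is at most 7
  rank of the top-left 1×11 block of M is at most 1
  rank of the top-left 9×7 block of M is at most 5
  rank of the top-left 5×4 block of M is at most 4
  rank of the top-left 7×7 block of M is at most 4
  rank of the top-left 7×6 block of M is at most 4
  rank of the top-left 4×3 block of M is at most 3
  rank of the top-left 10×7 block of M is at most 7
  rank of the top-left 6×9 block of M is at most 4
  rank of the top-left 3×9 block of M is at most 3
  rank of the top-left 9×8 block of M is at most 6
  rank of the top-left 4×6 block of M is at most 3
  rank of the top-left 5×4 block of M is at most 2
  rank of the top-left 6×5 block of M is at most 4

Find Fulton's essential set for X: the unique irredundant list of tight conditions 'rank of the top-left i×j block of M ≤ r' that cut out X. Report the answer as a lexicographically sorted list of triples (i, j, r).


Reconstructing r_w from the 35 given conditions:

  i=1: 1, 1, 1, 1, 1, 1, 1, 1, 1, 1, 1, 1
  i=2: 1, 1, 2, 2, 2, 2, 2, 2, 2, 2, 2, 2
  i=3: 1, 1, 2, 2, 3, 3, 3, 3, 3, 3, 3, 3
  i=4: 1, 1, 2, 2, 3, 3, 3, 3, 3, 4, 4, 4
  i=5: 1, 1, 2, 2, 3, 3, 3, 3, 3, 4, 4, 5
  i=6: 1, 1, 2, 3, 4, 4, 4, 4, 4, 5, 5, 6
  i=7: 1, 1, 2, 3, 4, 4, 4, 5, 5, 6, 6, 7
  i=8: 1, 1, 2, 3, 4, 5, 5, 6, 6, 7, 7, 8
  i=9: 1, 1, 2, 3, 4, 5, 5, 6, 6, 7, 8, 9
  i=10: 1, 1, 2, 3, 4, 5, 6, 7, 7, 8, 9, 10
  i=11: 1, 1, 2, 3, 4, 5, 6, 7, 8, 9, 10, 11
  i=12: 1, 2, 3, 4, 5, 6, 7, 8, 9, 10, 11, 12

second differences of R give the permutation w = (1, 3, 5, 10, 12, 4, 8, 6, 11, 7, 9, 2).

Fulton essential set (7 of the 26 Rothe cells):

[(5, 4, 2), (5, 9, 3), (5, 11, 4), (7, 7, 4), (9, 7, 5), (9, 9, 6), (11, 2, 1)]


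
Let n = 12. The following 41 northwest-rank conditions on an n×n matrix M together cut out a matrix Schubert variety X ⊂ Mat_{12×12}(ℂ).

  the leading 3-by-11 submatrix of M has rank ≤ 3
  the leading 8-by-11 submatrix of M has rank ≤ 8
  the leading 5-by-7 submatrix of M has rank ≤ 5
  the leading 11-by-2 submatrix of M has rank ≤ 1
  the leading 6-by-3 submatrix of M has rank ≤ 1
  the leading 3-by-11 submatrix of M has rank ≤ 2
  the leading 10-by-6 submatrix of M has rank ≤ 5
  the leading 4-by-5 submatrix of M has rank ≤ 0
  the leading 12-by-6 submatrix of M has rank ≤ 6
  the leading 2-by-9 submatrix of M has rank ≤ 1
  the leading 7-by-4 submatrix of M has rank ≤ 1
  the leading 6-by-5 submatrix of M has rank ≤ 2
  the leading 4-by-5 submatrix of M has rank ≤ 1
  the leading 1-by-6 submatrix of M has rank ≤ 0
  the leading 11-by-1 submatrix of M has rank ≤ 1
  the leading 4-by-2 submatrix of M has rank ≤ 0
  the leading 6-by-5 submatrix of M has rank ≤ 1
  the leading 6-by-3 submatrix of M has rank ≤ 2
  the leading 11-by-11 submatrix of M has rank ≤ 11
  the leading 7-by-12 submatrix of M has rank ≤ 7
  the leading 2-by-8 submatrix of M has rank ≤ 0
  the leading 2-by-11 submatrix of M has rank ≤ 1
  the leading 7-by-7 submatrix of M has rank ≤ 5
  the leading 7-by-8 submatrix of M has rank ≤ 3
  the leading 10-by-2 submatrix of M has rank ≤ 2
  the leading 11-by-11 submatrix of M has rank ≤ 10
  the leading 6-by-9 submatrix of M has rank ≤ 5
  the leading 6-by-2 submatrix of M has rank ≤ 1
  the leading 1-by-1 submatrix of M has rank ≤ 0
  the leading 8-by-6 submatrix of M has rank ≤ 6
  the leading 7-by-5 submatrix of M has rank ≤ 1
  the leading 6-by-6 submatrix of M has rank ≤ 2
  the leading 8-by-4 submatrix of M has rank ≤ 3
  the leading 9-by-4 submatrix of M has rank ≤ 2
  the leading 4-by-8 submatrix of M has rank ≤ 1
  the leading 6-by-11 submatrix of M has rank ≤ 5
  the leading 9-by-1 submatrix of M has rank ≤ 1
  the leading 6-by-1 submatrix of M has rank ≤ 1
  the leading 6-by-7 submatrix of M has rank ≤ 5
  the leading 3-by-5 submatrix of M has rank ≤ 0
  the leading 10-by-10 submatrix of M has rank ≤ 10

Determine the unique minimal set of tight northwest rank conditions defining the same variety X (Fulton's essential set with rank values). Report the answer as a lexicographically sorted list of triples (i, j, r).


Rank table r_w(12×12) implied by the 41 constraints:

  R[1]: 0 | 0 | 0 | 0 | 0 | 0 | 0 | 0 | 1 | 1 | 1 | 1
  R[2]: 0 | 0 | 0 | 0 | 0 | 0 | 0 | 0 | 1 | 1 | 1 | 2
  R[3]: 0 | 0 | 0 | 0 | 0 | 1 | 1 | 1 | 2 | 2 | 2 | 3
  R[4]: 0 | 0 | 0 | 0 | 0 | 1 | 1 | 1 | 2 | 3 | 3 | 4
  R[5]: 1 | 1 | 1 | 1 | 1 | 2 | 2 | 2 | 3 | 4 | 4 | 5
  R[6]: 1 | 1 | 1 | 1 | 1 | 2 | 3 | 3 | 4 | 5 | 5 | 6
  R[7]: 1 | 1 | 1 | 1 | 1 | 2 | 3 | 3 | 4 | 5 | 6 | 7
  R[8]: 1 | 1 | 2 | 2 | 2 | 3 | 4 | 4 | 5 | 6 | 7 | 8
  R[9]: 1 | 1 | 2 | 2 | 3 | 4 | 5 | 5 | 6 | 7 | 8 | 9
  R[10]: 1 | 1 | 2 | 3 | 4 | 5 | 6 | 6 | 7 | 8 | 9 | 10
  R[11]: 1 | 1 | 2 | 3 | 4 | 5 | 6 | 7 | 8 | 9 | 10 | 11
  R[12]: 1 | 2 | 3 | 4 | 5 | 6 | 7 | 8 | 9 | 10 | 11 | 12

hence w(1..12) = (9, 12, 6, 10, 1, 7, 11, 3, 5, 4, 8, 2).

|D(w)|=44, |Ess(w)|=8:

[(2, 8, 0), (2, 11, 1), (4, 5, 0), (4, 8, 1), (7, 5, 1), (7, 8, 3), (9, 4, 2), (11, 2, 1)]


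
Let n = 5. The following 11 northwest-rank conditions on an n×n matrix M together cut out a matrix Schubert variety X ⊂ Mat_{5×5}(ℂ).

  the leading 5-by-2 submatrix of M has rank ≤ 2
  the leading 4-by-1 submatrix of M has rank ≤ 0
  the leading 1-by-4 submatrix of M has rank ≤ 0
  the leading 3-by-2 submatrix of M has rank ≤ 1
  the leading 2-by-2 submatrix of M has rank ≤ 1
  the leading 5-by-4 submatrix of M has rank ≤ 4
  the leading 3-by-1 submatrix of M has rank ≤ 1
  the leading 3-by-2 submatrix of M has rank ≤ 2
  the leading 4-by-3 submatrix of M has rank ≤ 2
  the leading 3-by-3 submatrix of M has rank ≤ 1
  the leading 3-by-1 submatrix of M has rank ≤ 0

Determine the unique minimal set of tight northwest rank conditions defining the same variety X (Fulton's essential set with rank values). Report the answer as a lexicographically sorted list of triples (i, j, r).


Propagating the 11 rank bounds to every northwest block:

  i=1: 0 | 0 | 0 | 0 | 1
  i=2: 0 | 1 | 1 | 1 | 2
  i=3: 0 | 1 | 1 | 2 | 3
  i=4: 0 | 1 | 2 | 3 | 4
  i=5: 1 | 2 | 3 | 4 | 5

the unique w with this rank table is (5, 2, 4, 3, 1).

D(w) has 8 cells with 3 SE-corners; essential set:

[(1, 4, 0), (3, 3, 1), (4, 1, 0)]


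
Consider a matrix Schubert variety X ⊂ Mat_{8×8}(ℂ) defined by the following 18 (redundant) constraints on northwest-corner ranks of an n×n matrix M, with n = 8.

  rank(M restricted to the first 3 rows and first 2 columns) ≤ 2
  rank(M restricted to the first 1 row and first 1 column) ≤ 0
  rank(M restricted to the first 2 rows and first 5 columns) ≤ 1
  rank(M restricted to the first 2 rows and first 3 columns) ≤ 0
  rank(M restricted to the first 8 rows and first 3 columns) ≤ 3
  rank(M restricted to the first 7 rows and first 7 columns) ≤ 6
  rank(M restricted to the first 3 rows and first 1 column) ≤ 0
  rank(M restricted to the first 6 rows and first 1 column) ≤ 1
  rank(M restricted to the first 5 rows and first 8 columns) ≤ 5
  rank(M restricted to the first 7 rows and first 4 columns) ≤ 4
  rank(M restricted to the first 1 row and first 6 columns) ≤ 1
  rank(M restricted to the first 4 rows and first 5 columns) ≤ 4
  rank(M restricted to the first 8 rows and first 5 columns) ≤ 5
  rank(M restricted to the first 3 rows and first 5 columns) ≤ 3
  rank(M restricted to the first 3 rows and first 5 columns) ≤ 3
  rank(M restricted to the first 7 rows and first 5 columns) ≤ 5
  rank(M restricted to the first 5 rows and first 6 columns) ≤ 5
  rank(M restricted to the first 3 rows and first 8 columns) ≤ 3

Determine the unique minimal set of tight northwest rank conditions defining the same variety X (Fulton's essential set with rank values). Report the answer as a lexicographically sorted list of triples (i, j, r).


The tightest implied rank at each (i,j), from the 18 conditions:

  i=1: 0, 0, 0, 1, 1, 1, 1, 1
  i=2: 0, 0, 0, 1, 1, 2, 2, 2
  i=3: 0, 1, 1, 2, 2, 3, 3, 3
  i=4: 1, 2, 2, 3, 3, 4, 4, 4
  i=5: 1, 2, 3, 4, 4, 5, 5, 5
  i=6: 1, 2, 3, 4, 5, 6, 6, 6
  i=7: 1, 2, 3, 4, 5, 6, 6, 7
  i=8: 1, 2, 3, 4, 5, 6, 7, 8

the unique w with this rank table is (4, 6, 2, 1, 3, 5, 8, 7).

ℓ(w)=9; the 4 essential cells (i,j,r):

[(2, 3, 0), (2, 5, 1), (3, 1, 0), (7, 7, 6)]


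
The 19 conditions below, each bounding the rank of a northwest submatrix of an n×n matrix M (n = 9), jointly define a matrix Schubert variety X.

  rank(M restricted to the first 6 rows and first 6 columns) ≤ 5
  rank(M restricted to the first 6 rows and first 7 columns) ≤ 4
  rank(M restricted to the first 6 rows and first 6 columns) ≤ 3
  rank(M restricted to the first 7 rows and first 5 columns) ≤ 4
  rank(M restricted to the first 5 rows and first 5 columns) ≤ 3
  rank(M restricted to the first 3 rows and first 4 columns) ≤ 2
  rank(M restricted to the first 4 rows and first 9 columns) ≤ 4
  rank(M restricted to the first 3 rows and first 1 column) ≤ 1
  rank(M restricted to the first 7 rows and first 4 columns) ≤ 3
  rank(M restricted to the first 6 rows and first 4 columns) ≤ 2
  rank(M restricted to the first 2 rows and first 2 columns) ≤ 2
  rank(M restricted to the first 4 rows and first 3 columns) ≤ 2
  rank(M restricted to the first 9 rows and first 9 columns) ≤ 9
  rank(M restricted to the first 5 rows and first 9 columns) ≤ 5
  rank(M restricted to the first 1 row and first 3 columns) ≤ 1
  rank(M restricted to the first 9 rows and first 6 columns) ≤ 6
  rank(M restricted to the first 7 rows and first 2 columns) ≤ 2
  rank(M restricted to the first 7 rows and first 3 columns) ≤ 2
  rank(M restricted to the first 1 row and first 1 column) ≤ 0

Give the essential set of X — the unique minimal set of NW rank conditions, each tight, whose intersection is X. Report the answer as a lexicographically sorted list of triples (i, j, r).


The tightest implied rank at each (i,j), from the 19 conditions:

  0 | 1 | 1 | 1 | 1 | 1 | 1 | 1 | 1
  1 | 2 | 2 | 2 | 2 | 2 | 2 | 2 | 2
  1 | 2 | 2 | 2 | 3 | 3 | 3 | 3 | 3
  1 | 2 | 2 | 2 | 3 | 3 | 4 | 4 | 4
  1 | 2 | 2 | 2 | 3 | 3 | 4 | 5 | 5
  1 | 2 | 2 | 2 | 3 | 3 | 4 | 5 | 6
  1 | 2 | 2 | 3 | 4 | 4 | 5 | 6 | 7
  1 | 2 | 3 | 4 | 5 | 5 | 6 | 7 | 8
  1 | 2 | 3 | 4 | 5 | 6 | 7 | 8 | 9

giving w = (2, 1, 5, 7, 8, 9, 4, 3, 6) via Δ²R.

ℓ(w)=13; the 4 essential cells (i,j,r):

[(1, 1, 0), (6, 4, 2), (6, 6, 3), (7, 3, 2)]


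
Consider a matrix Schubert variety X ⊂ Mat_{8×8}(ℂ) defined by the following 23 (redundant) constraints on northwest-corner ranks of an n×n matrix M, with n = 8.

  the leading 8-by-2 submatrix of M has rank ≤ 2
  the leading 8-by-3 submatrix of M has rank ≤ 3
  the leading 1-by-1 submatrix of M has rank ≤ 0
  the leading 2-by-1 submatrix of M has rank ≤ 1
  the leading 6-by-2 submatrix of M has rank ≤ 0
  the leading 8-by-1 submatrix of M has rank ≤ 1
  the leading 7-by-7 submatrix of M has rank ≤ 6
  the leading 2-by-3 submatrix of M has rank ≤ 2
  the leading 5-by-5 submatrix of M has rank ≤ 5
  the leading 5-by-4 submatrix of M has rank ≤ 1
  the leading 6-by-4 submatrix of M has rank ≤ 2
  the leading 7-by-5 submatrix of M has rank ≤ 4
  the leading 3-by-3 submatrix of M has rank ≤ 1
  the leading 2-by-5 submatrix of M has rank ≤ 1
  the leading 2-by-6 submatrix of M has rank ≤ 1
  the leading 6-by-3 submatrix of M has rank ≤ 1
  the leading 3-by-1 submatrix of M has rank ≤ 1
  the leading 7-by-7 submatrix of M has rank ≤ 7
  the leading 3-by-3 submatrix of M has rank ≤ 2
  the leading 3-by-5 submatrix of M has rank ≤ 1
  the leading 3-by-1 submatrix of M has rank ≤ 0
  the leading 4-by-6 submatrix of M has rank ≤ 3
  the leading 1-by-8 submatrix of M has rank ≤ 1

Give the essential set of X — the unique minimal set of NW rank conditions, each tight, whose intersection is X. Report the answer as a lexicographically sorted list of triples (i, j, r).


Computing R[i][j] = min implied NW-rank bound (n=8, 23 conditions):

  0 0 1 1 1 1 1 1
  0 0 1 1 1 1 2 2
  0 0 1 1 1 2 3 3
  0 0 1 1 2 3 4 4
  0 0 1 1 2 3 4 5
  0 0 1 2 3 4 5 6
  1 1 2 3 4 5 6 7
  1 2 3 4 5 6 7 8

second differences of R give the permutation w = (3, 7, 6, 5, 8, 4, 1, 2).

ℓ(w)=19; the 4 essential cells (i,j,r):

[(2, 6, 1), (3, 5, 1), (5, 4, 1), (6, 2, 0)]


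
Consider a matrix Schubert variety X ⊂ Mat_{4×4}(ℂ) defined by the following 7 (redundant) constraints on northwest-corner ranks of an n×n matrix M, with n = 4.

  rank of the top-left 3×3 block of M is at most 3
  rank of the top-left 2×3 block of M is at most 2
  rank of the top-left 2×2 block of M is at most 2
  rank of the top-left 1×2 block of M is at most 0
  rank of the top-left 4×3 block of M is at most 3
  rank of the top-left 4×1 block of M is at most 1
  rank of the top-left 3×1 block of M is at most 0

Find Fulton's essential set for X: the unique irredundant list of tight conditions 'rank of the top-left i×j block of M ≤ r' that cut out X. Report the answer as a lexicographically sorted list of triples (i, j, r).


The tightest implied rank at each (i,j), from the 7 conditions:

  0  0  1  1
  0  1  2  2
  0  1  2  3
  1  2  3  4

the unique w with this rank table is (3, 2, 4, 1).

Fulton essential set (2 of the 4 Rothe cells):

[(1, 2, 0), (3, 1, 0)]


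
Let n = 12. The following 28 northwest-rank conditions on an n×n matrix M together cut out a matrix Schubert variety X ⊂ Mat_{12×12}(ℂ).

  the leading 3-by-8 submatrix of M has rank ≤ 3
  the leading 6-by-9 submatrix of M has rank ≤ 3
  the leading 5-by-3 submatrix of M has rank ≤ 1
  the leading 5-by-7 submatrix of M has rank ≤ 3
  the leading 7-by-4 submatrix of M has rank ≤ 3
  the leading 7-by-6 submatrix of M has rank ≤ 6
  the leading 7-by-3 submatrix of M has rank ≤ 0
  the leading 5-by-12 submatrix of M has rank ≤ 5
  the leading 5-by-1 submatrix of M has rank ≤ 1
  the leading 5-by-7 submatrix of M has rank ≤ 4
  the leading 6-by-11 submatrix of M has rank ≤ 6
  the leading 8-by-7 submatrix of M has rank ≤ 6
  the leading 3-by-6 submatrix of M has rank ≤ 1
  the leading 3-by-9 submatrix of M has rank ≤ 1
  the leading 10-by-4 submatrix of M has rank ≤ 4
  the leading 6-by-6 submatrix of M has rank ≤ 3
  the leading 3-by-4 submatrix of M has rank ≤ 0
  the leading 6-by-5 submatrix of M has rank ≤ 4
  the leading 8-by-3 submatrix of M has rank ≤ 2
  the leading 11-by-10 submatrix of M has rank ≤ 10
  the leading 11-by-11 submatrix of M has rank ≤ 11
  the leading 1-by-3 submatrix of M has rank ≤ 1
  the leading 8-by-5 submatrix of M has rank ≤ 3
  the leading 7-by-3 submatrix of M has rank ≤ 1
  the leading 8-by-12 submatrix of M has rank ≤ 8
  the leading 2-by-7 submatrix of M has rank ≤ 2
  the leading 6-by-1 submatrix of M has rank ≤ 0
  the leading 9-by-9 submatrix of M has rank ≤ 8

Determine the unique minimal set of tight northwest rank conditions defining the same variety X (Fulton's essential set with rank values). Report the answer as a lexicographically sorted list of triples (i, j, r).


Propagating the 28 rank bounds to every northwest block:

  0, 0, 0, 0, 1, 1, 1, 1, 1, 1, 1, 1
  0, 0, 0, 0, 1, 1, 1, 1, 1, 2, 2, 2
  0, 0, 0, 0, 1, 1, 1, 1, 1, 2, 3, 3
  0, 0, 0, 1, 2, 2, 2, 2, 2, 3, 4, 4
  0, 0, 0, 1, 2, 3, 3, 3, 3, 4, 5, 5
  0, 0, 0, 1, 2, 3, 3, 3, 3, 4, 5, 6
  0, 0, 0, 1, 2, 3, 4, 4, 4, 5, 6, 7
  1, 1, 1, 2, 3, 4, 5, 5, 5, 6, 7, 8
  1, 2, 2, 3, 4, 5, 6, 6, 6, 7, 8, 9
  1, 2, 3, 4, 5, 6, 7, 7, 7, 8, 9, 10
  1, 2, 3, 4, 5, 6, 7, 8, 8, 9, 10, 11
  1, 2, 3, 4, 5, 6, 7, 8, 9, 10, 11, 12

so w = (5, 10, 11, 4, 6, 12, 7, 1, 2, 3, 8, 9).

ℓ(w)=35; the 4 essential cells (i,j,r):

[(3, 4, 0), (3, 9, 1), (6, 9, 3), (7, 3, 0)]


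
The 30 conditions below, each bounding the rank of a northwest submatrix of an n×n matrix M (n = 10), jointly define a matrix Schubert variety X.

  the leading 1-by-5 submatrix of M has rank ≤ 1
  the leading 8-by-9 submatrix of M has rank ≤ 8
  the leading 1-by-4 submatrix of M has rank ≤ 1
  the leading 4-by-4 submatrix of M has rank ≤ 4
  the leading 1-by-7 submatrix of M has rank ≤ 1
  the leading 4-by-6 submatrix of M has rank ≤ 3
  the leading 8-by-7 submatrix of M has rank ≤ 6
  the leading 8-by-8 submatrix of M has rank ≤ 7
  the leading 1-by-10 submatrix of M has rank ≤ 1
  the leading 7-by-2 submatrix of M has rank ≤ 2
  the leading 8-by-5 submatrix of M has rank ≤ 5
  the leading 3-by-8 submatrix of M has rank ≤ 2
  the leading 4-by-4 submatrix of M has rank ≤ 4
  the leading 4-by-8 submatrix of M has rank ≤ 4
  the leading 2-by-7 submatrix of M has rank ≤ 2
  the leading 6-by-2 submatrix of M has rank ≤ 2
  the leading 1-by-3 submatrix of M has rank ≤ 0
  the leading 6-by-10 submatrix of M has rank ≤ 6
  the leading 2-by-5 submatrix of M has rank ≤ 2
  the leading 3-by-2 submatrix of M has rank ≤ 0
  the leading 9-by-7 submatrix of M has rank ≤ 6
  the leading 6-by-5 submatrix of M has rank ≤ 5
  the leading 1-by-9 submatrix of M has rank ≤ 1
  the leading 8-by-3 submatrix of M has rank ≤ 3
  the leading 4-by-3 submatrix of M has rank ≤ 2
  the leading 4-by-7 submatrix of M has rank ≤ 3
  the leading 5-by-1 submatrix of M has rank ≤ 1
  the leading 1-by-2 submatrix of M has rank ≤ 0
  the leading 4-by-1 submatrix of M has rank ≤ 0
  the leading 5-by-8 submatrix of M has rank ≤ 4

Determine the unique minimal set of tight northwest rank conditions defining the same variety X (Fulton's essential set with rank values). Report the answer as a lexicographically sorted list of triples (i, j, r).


Reconstructing r_w from the 30 given conditions:

  0 | 0 | 0 | 1 | 1 | 1 | 1 | 1 | 1 | 1
  0 | 0 | 1 | 2 | 2 | 2 | 2 | 2 | 2 | 2
  0 | 0 | 1 | 2 | 2 | 2 | 2 | 2 | 3 | 3
  0 | 1 | 2 | 3 | 3 | 3 | 3 | 3 | 4 | 4
  1 | 2 | 3 | 4 | 4 | 4 | 4 | 4 | 5 | 5
  1 | 2 | 3 | 4 | 5 | 5 | 5 | 5 | 6 | 6
  1 | 2 | 3 | 4 | 5 | 6 | 6 | 6 | 7 | 7
  1 | 2 | 3 | 4 | 5 | 6 | 6 | 7 | 8 | 8
  1 | 2 | 3 | 4 | 5 | 6 | 6 | 7 | 8 | 9
  1 | 2 | 3 | 4 | 5 | 6 | 7 | 8 | 9 | 10

hence w(1..10) = (4, 3, 9, 2, 1, 5, 6, 8, 10, 7).

Fulton essential set (5 of the 14 Rothe cells):

[(1, 3, 0), (3, 2, 0), (3, 8, 2), (4, 1, 0), (9, 7, 6)]


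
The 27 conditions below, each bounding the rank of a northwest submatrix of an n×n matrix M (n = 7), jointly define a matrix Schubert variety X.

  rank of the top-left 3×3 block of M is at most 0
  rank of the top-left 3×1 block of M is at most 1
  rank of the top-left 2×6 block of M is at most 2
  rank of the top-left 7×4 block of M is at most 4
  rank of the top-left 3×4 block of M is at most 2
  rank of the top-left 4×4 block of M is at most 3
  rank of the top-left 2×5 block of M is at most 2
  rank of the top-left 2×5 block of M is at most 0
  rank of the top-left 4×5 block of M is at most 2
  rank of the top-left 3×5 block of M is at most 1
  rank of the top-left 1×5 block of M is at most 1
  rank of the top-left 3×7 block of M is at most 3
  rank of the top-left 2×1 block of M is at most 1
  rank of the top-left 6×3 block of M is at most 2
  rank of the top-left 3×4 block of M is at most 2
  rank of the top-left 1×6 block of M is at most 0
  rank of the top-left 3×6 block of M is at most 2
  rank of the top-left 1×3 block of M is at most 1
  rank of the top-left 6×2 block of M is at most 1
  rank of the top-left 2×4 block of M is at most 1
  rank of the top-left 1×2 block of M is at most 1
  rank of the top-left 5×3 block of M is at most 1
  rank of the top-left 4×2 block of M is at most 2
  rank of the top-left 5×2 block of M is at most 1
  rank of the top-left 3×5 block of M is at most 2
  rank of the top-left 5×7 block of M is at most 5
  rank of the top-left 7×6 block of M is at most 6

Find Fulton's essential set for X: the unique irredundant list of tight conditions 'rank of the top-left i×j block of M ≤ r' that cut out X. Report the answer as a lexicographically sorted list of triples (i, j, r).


Recovering R(i,j) via the rank-extension bound from the 27 conditions:

  row 1: 0 | 0 | 0 | 0 | 0 | 0 | 1
  row 2: 0 | 0 | 0 | 0 | 0 | 1 | 2
  row 3: 0 | 0 | 0 | 1 | 1 | 2 | 3
  row 4: 1 | 1 | 1 | 2 | 2 | 3 | 4
  row 5: 1 | 1 | 1 | 2 | 3 | 4 | 5
  row 6: 1 | 1 | 2 | 3 | 4 | 5 | 6
  row 7: 1 | 2 | 3 | 4 | 5 | 6 | 7

second differences of R give the permutation w = (7, 6, 4, 1, 5, 3, 2).

|D(w)|=17, |Ess(w)|=5:

[(1, 6, 0), (2, 5, 0), (3, 3, 0), (5, 3, 1), (6, 2, 1)]


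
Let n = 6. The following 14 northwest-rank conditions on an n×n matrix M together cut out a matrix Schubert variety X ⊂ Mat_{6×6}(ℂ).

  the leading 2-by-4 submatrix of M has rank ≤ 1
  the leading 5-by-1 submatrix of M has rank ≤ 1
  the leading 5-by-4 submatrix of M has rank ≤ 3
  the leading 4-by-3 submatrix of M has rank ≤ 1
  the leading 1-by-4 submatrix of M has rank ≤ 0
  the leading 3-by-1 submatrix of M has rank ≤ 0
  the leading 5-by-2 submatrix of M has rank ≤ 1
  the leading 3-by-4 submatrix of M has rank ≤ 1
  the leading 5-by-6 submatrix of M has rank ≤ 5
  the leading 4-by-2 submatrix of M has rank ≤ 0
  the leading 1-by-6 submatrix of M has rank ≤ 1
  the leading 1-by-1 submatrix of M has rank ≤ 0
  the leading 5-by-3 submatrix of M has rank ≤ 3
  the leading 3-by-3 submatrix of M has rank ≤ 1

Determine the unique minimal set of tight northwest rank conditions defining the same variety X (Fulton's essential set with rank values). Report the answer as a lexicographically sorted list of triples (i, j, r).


Computing R[i][j] = min implied NW-rank bound (n=6, 14 conditions):

  R[1]: 0 | 0 | 0 | 0 | 1 | 1
  R[2]: 0 | 0 | 1 | 1 | 2 | 2
  R[3]: 0 | 0 | 1 | 1 | 2 | 3
  R[4]: 0 | 0 | 1 | 2 | 3 | 4
  R[5]: 1 | 1 | 2 | 3 | 4 | 5
  R[6]: 1 | 2 | 3 | 4 | 5 | 6

so w = (5, 3, 6, 4, 1, 2).

3 SE-corners of the 11-cell Rothe diagram give Ess(w):

[(1, 4, 0), (3, 4, 1), (4, 2, 0)]


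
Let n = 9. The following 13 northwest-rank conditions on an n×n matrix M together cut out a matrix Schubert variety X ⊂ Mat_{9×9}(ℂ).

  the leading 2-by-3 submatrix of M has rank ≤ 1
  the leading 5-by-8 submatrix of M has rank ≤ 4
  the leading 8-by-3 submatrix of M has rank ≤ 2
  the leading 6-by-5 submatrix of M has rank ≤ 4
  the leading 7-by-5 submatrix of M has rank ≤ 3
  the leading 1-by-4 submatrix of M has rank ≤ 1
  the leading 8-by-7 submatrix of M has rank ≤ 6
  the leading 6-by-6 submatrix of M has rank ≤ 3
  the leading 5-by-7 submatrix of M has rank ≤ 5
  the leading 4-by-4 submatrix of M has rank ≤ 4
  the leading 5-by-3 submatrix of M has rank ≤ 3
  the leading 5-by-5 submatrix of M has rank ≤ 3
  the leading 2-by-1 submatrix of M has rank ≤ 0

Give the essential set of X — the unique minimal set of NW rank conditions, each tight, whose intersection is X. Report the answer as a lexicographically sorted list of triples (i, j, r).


Propagating the 13 rank bounds to every northwest block:

  R[1]: 0 1 1 1 1 1 1 1 1
  R[2]: 0 1 1 2 2 2 2 2 2
  R[3]: 1 2 2 3 3 3 3 3 3
  R[4]: 1 2 2 3 3 3 4 4 4
  R[5]: 1 2 2 3 3 3 4 4 5
  R[6]: 1 2 2 3 3 3 4 5 6
  R[7]: 1 2 2 3 3 4 5 6 7
  R[8]: 1 2 2 3 4 5 6 7 8
  R[9]: 1 2 3 4 5 6 7 8 9

reading off 1-entries of Δ²R: w = (2, 4, 1, 7, 9, 8, 6, 5, 3).

ℓ(w)=16; the 6 essential cells (i,j,r):

[(2, 1, 0), (2, 3, 1), (5, 8, 4), (6, 6, 3), (7, 5, 3), (8, 3, 2)]


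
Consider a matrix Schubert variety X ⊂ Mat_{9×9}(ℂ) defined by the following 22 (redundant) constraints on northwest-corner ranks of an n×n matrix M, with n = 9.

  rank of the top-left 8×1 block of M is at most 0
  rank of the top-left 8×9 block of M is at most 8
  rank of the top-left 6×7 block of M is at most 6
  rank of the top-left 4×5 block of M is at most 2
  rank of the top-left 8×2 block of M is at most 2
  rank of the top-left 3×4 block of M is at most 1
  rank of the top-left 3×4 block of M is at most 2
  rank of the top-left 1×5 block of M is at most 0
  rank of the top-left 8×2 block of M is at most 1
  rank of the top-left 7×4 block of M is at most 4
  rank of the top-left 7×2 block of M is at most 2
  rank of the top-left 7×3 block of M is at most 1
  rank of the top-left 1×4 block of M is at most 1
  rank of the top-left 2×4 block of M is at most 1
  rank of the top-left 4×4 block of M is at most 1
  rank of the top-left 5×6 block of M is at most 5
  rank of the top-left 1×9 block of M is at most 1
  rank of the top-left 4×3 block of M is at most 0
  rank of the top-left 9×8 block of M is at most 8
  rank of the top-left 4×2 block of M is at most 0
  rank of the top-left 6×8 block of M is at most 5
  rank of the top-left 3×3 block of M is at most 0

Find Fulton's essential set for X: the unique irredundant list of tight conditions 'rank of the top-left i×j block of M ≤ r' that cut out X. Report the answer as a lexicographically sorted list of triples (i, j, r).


Rank table r_w(9×9) implied by the 22 constraints:

  0, 0, 0, 0, 0, 1, 1, 1, 1
  0, 0, 0, 1, 1, 2, 2, 2, 2
  0, 0, 0, 1, 2, 3, 3, 3, 3
  0, 0, 0, 1, 2, 3, 4, 4, 4
  0, 1, 1, 2, 3, 4, 5, 5, 5
  0, 1, 1, 2, 3, 4, 5, 5, 6
  0, 1, 1, 2, 3, 4, 5, 6, 7
  0, 1, 2, 3, 4, 5, 6, 7, 8
  1, 2, 3, 4, 5, 6, 7, 8, 9

reading off 1-entries of Δ²R: w = (6, 4, 5, 7, 2, 9, 8, 3, 1).

Rothe diagram D(w) (21 cells), 5 SE-corners (essential conditions):

[(1, 5, 0), (4, 3, 0), (6, 8, 5), (7, 3, 1), (8, 1, 0)]


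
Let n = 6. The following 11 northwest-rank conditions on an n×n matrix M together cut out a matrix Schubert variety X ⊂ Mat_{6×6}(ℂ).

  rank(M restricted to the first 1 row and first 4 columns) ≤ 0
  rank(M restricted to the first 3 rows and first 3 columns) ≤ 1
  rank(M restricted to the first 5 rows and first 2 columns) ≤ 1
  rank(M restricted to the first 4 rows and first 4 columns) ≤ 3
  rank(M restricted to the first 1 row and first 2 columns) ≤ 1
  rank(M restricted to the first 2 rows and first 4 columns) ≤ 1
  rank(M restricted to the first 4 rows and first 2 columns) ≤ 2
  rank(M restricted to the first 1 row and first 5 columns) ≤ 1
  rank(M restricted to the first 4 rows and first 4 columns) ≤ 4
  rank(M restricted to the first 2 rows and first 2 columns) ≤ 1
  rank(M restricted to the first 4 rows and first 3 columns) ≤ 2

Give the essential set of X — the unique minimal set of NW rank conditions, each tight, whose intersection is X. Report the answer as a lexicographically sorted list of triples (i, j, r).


Reconstructing r_w from the 11 given conditions:

  row 1: 0 0 0 0 1 1
  row 2: 1 1 1 1 2 2
  row 3: 1 1 1 2 3 3
  row 4: 1 1 2 3 4 4
  row 5: 1 1 2 3 4 5
  row 6: 1 2 3 4 5 6

hence w(1..6) = (5, 1, 4, 3, 6, 2).

D(w) has 8 cells with 3 SE-corners; essential set:

[(1, 4, 0), (3, 3, 1), (5, 2, 1)]


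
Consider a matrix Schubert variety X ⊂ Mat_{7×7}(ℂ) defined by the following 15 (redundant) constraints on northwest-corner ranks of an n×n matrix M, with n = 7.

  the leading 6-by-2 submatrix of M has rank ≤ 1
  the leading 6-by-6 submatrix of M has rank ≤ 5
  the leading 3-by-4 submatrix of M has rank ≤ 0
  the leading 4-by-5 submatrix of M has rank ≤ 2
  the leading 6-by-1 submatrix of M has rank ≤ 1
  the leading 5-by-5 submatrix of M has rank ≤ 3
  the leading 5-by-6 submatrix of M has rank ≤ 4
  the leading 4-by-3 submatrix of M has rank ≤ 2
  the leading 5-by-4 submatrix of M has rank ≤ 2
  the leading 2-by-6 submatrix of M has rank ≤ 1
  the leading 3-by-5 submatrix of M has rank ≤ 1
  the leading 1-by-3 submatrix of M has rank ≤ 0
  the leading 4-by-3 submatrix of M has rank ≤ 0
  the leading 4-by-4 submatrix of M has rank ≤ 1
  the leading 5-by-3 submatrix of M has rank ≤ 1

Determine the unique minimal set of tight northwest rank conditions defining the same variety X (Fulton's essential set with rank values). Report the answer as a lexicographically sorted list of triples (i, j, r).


The tightest implied rank at each (i,j), from the 15 conditions:

  0, 0, 0, 0, 1, 1, 1
  0, 0, 0, 0, 1, 1, 2
  0, 0, 0, 0, 1, 2, 3
  0, 0, 0, 1, 2, 3, 4
  1, 1, 1, 2, 3, 4, 5
  1, 1, 2, 3, 4, 5, 6
  1, 2, 3, 4, 5, 6, 7

giving w = (5, 7, 6, 4, 1, 3, 2) via Δ²R.

4 SE-corners of the 17-cell Rothe diagram give Ess(w):

[(2, 6, 1), (3, 4, 0), (4, 3, 0), (6, 2, 1)]


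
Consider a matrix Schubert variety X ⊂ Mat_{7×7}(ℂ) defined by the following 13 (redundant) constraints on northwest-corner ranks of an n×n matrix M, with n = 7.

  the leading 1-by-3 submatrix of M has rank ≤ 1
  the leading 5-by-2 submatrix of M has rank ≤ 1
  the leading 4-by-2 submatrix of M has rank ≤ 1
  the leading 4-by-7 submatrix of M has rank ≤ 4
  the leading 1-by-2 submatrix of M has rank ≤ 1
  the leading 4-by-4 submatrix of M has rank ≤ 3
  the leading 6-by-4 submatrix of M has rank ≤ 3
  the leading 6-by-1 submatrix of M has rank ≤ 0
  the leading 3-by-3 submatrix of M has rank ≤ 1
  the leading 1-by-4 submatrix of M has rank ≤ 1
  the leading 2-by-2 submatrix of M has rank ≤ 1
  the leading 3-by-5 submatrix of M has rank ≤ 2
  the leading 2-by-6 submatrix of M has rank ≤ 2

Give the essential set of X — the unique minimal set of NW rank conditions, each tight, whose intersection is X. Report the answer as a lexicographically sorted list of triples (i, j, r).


Computing R[i][j] = min implied NW-rank bound (n=7, 13 conditions):

  row 1: 0, 1, 1, 1, 1, 1, 1
  row 2: 0, 1, 1, 2, 2, 2, 2
  row 3: 0, 1, 1, 2, 2, 3, 3
  row 4: 0, 1, 2, 3, 3, 4, 4
  row 5: 0, 1, 2, 3, 4, 5, 5
  row 6: 0, 1, 2, 3, 4, 5, 6
  row 7: 1, 2, 3, 4, 5, 6, 7

giving w = (2, 4, 6, 3, 5, 7, 1) via Δ²R.

3 SE-corners of the 9-cell Rothe diagram give Ess(w):

[(3, 3, 1), (3, 5, 2), (6, 1, 0)]


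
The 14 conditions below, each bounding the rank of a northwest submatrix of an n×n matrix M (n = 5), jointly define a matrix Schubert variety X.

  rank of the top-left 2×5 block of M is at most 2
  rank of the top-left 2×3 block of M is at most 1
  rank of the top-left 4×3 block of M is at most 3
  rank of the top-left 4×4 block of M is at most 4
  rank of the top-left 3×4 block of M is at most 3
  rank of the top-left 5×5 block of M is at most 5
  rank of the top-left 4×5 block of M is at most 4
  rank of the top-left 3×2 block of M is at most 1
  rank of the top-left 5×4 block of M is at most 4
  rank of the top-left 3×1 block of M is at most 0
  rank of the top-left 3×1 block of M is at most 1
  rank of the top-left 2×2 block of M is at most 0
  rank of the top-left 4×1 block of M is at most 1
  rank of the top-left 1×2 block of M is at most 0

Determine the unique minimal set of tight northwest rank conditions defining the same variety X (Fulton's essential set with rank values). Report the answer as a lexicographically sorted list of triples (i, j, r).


Recovering R(i,j) via the rank-extension bound from the 14 conditions:

  0 0 1 1 1
  0 0 1 2 2
  0 1 2 3 3
  1 2 3 4 4
  1 2 3 4 5

the unique w with this rank table is (3, 4, 2, 1, 5).

2 SE-corners of the 5-cell Rothe diagram give Ess(w):

[(2, 2, 0), (3, 1, 0)]


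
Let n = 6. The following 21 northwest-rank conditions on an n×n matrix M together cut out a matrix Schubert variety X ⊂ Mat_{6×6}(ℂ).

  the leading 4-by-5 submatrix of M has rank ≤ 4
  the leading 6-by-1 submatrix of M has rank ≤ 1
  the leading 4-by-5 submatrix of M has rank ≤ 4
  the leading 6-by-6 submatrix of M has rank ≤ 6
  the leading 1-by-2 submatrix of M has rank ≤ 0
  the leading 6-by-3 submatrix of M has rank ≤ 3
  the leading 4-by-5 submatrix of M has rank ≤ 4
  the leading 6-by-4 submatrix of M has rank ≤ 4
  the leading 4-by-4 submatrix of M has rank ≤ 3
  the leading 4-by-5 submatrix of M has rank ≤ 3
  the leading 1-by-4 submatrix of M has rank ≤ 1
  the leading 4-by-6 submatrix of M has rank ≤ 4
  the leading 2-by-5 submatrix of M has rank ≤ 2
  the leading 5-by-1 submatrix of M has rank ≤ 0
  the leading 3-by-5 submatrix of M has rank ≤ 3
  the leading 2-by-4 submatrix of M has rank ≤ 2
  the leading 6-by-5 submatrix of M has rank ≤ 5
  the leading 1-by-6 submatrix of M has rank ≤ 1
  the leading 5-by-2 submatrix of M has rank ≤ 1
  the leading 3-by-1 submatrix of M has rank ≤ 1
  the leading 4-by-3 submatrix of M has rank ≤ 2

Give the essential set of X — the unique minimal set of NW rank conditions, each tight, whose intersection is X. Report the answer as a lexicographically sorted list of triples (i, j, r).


Computing R[i][j] = min implied NW-rank bound (n=6, 21 conditions):

  0 | 0 | 1 | 1 | 1 | 1
  0 | 1 | 2 | 2 | 2 | 2
  0 | 1 | 2 | 3 | 3 | 3
  0 | 1 | 2 | 3 | 3 | 4
  0 | 1 | 2 | 3 | 4 | 5
  1 | 2 | 3 | 4 | 5 | 6

giving w = (3, 2, 4, 6, 5, 1) via Δ²R.

3 SE-corners of the 7-cell Rothe diagram give Ess(w):

[(1, 2, 0), (4, 5, 3), (5, 1, 0)]


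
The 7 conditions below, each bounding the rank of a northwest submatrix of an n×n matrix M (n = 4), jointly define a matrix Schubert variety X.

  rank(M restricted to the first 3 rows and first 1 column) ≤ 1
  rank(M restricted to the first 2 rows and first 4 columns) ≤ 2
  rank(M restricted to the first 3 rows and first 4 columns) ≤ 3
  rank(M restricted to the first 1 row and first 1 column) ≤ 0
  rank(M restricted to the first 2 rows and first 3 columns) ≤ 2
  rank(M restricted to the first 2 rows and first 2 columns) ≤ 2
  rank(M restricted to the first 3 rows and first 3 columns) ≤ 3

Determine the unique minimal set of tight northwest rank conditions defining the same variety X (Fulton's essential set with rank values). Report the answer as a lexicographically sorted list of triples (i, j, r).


The tightest implied rank at each (i,j), from the 7 conditions:

  0 1 1 1
  1 2 2 2
  1 2 3 3
  1 2 3 4

hence w(1..4) = (2, 1, 3, 4).

Rothe diagram D(w) (1 cell), 1 SE-corner (essential condition):

[(1, 1, 0)]


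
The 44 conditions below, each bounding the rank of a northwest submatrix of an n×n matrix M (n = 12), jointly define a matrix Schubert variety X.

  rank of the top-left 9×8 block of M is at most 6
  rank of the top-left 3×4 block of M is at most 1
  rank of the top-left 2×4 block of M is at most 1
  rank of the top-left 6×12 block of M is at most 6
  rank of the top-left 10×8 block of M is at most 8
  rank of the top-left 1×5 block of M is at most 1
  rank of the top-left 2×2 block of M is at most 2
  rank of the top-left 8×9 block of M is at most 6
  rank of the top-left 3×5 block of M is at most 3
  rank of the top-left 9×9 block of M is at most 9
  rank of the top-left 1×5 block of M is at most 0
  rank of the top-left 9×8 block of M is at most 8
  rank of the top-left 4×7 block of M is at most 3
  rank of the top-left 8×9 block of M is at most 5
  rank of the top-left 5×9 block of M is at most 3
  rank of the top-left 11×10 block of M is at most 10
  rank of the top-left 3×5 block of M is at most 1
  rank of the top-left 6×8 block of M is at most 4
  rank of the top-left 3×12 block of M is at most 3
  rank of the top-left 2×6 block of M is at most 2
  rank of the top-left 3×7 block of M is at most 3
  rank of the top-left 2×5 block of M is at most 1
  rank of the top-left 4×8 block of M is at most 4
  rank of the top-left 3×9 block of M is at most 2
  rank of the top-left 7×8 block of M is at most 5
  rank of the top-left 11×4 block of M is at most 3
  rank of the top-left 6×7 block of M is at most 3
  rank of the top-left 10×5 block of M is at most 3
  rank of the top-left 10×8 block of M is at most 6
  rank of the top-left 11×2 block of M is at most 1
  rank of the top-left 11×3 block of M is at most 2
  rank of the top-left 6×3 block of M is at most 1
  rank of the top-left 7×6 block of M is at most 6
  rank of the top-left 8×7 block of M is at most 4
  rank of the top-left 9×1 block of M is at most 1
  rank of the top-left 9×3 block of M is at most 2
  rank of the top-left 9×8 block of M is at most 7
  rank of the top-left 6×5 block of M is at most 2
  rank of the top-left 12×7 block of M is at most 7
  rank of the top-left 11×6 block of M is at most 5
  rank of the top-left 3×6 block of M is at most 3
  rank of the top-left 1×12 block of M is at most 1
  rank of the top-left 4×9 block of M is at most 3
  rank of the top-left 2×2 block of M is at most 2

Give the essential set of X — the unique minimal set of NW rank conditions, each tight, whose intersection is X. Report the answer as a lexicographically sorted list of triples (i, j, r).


Computing R[i][j] = min implied NW-rank bound (n=12, 44 conditions):

  R[1]: 0, 0, 0, 0, 0, 1, 1, 1, 1, 1, 1, 1
  R[2]: 1, 1, 1, 1, 1, 2, 2, 2, 2, 2, 2, 2
  R[3]: 1, 1, 1, 1, 1, 2, 2, 2, 2, 3, 3, 3
  R[4]: 1, 1, 1, 2, 2, 3, 3, 3, 3, 4, 4, 4
  R[5]: 1, 1, 1, 2, 2, 3, 3, 3, 3, 4, 5, 5
  R[6]: 1, 1, 1, 2, 2, 3, 3, 4, 4, 5, 6, 6
  R[7]: 1, 1, 2, 3, 3, 4, 4, 5, 5, 6, 7, 7
  R[8]: 1, 1, 2, 3, 3, 4, 4, 5, 5, 6, 7, 8
  R[9]: 1, 1, 2, 3, 3, 4, 5, 6, 6, 7, 8, 9
  R[10]: 1, 1, 2, 3, 3, 4, 5, 6, 7, 8, 9, 10
  R[11]: 1, 1, 2, 3, 4, 5, 6, 7, 8, 9, 10, 11
  R[12]: 1, 2, 3, 4, 5, 6, 7, 8, 9, 10, 11, 12

hence w(1..12) = (6, 1, 10, 4, 11, 8, 3, 12, 7, 9, 5, 2).

D(w) has 34 cells with 11 SE-corners; essential set:

[(1, 5, 0), (3, 5, 1), (3, 9, 2), (5, 9, 3), (6, 3, 1), (6, 5, 2), (6, 7, 3), (8, 7, 4), (8, 9, 5), (10, 5, 3), (11, 2, 1)]
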